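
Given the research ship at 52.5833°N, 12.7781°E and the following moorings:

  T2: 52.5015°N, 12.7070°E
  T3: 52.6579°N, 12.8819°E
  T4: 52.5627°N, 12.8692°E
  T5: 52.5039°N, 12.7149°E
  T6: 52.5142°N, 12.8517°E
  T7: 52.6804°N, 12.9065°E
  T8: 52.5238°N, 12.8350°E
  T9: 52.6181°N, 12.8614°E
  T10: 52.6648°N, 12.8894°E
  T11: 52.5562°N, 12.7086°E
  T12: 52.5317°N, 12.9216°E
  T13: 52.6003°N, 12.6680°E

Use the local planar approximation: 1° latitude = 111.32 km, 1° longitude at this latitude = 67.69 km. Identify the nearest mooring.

Distances from 52.5833°N, 12.7781°E:
T2: √((-0.0818·111.32)² + (-0.0711·67.69)²) = √(82.918799 + 23.162649) = 10.2996 km
T3: √((0.0746·111.32)² + (0.1038·67.69)²) = √(68.964255 + 49.367796) = 10.8781 km
T4: √((-0.0206·111.32)² + (0.0911·67.69)²) = √(5.258730 + 38.026450) = 6.5791 km
T5: √((-0.0794·111.32)² + (-0.0632·67.69)²) = √(78.124527 + 18.301352) = 9.8197 km
T6: √((-0.0691·111.32)² + (0.0736·67.69)²) = √(59.170125 + 24.820165) = 9.1646 km
T7: √((0.0971·111.32)² + (0.1284·67.69)²) = √(116.838199 + 75.540364) = 13.8701 km
T8: √((-0.0595·111.32)² + (0.0569·67.69)²) = √(43.871282 + 14.834522) = 7.6620 km
T9: √((0.0348·111.32)² + (0.0833·67.69)²) = √(15.007380 + 31.793551) = 6.8411 km
T10: √((0.0815·111.32)² + (0.1113·67.69)²) = √(82.311708 + 56.759604) = 11.7929 km
T11: √((-0.0271·111.32)² + (-0.0695·67.69)²) = √(9.100913 + 22.131897) = 5.5886 km
T12: √((-0.0516·111.32)² + (0.1435·67.69)²) = √(32.994823 + 94.352374) = 11.2848 km
T13: √((0.0170·111.32)² + (-0.1101·67.69)²) = √(3.581329 + 55.542275) = 7.6892 km
Minimum: T11 at 5.5886 km.

T11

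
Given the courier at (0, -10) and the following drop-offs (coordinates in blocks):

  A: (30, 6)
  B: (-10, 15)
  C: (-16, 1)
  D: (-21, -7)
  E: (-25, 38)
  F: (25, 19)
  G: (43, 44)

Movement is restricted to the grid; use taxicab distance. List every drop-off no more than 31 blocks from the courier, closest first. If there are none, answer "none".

D, C

Distances from (0, -10):
A: |30| + |16| = 30 + 16 = 46 blocks
B: |-10| + |25| = 10 + 25 = 35 blocks
C: |-16| + |11| = 16 + 11 = 27 blocks
D: |-21| + |3| = 21 + 3 = 24 blocks
E: |-25| + |48| = 25 + 48 = 73 blocks
F: |25| + |29| = 25 + 29 = 54 blocks
G: |43| + |54| = 43 + 54 = 97 blocks
Threshold 31 blocks: D (24 blocks), C (27 blocks) are within range.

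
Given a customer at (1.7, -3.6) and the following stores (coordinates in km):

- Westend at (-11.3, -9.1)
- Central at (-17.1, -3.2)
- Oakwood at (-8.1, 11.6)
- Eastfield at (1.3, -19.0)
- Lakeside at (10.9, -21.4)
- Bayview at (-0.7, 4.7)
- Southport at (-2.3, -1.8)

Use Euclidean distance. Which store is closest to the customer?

Southport

Distances from (1.7, -3.6):
Westend: 14.1 km
Central: 18.8 km
Oakwood: 18.1 km
Eastfield: 15.4 km
Lakeside: 20.0 km
Bayview: 8.6 km
Southport: 4.4 km
Minimum: Southport at 4.4 km.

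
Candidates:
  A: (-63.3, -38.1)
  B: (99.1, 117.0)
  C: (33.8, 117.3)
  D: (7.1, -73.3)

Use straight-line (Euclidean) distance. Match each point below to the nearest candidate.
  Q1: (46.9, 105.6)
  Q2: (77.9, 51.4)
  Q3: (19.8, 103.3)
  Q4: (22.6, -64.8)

Q1 at (46.9, 105.6):
  A: √((-110.2)² + (-143.7)²) = √(12144.040 + 20649.690) = 181.1
  B: √((52.2)² + (11.4)²) = √(2724.840 + 129.960) = 53.4
  C: √((-13.1)² + (11.7)²) = √(171.610 + 136.890) = 17.6
  D: √((-39.8)² + (-178.9)²) = √(1584.040 + 32005.210) = 183.3
  → nearest: C (17.6)
Q2 at (77.9, 51.4):
  A: √((-141.2)² + (-89.5)²) = √(19937.440 + 8010.250) = 167.2
  B: √((21.2)² + (65.6)²) = √(449.440 + 4303.360) = 68.9
  C: √((-44.1)² + (65.9)²) = √(1944.810 + 4342.810) = 79.3
  D: √((-70.8)² + (-124.7)²) = √(5012.640 + 15550.090) = 143.4
  → nearest: B (68.9)
Q3 at (19.8, 103.3):
  A: √((-83.1)² + (-141.4)²) = √(6905.610 + 19993.960) = 164.0
  B: √((79.3)² + (13.7)²) = √(6288.490 + 187.690) = 80.5
  C: √((14.0)² + (14.0)²) = √(196.000 + 196.000) = 19.8
  D: √((-12.7)² + (-176.6)²) = √(161.290 + 31187.560) = 177.1
  → nearest: C (19.8)
Q4 at (22.6, -64.8):
  A: √((-85.9)² + (26.7)²) = √(7378.810 + 712.890) = 90.0
  B: √((76.5)² + (181.8)²) = √(5852.250 + 33051.240) = 197.2
  C: √((11.2)² + (182.1)²) = √(125.440 + 33160.410) = 182.4
  D: √((-15.5)² + (-8.5)²) = √(240.250 + 72.250) = 17.7
  → nearest: D (17.7)

Q1→C; Q2→B; Q3→C; Q4→D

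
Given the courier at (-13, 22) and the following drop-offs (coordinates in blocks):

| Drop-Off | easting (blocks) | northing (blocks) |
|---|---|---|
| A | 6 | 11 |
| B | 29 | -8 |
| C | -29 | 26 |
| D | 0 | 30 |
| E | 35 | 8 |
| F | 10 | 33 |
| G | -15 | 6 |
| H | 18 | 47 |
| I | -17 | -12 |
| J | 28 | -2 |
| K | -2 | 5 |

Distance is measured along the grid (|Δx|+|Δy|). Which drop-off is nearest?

Distances from (-13, 22):
A: 30 blocks
B: 72 blocks
C: 20 blocks
D: 21 blocks
E: 62 blocks
F: 34 blocks
G: 18 blocks
H: 56 blocks
I: 38 blocks
J: 65 blocks
K: 28 blocks
Minimum: G at 18 blocks.

G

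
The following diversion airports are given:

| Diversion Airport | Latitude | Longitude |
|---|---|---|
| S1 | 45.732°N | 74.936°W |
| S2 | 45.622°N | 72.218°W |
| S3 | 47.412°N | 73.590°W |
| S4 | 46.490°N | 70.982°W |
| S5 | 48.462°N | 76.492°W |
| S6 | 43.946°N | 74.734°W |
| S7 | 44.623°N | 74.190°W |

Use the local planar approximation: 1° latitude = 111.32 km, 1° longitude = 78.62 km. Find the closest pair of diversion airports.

Pairwise distances:
S6–S7: √((0.677·111.32)² + (0.544·78.62)²) = √(5679.67823 + 1829.21131) = 86.654 km
S1–S7: √((-1.109·111.32)² + (0.746·78.62)²) = √(15240.86049 + 3439.88350) = 136.678 km
S2–S4: √((0.868·111.32)² + (1.236·78.62)²) = √(9336.53750 + 9442.84847) = 137.038 km
S2–S7: √((-0.999·111.32)² + (-1.972·78.62)²) = √(12367.37051 + 24036.97989) = 190.799 km
S1–S6: √((-1.786·111.32)² + (0.202·78.62)²) = √(39528.40626 + 252.21378) = 199.451 km
S1–S2: √((-0.110·111.32)² + (2.718·78.62)²) = √(149.94492 + 45663.05710) = 214.040 km
S1–S3: √((1.680·111.32)² + (1.346·78.62)²) = √(34975.58271 + 11198.40574) = 214.881 km
S2–S3: √((1.790·111.32)² + (-1.372·78.62)²) = √(39705.66346 + 11635.21202) = 226.585 km
S3–S4: √((-0.922·111.32)² + (2.608·78.62)²) = √(10534.36198 + 42041.79528) = 229.295 km
S3–S5: √((1.050·111.32)² + (-2.902·78.62)²) = √(13662.33700 + 52054.81354) = 256.354 km
S2–S6: √((-1.676·111.32)² + (-2.516·78.62)²) = √(34809.23059 + 39127.97321) = 271.914 km
S3–S7: √((-2.789·111.32)² + (-0.600·78.62)²) = √(96392.53989 + 2225.19758) = 314.035 km
S1–S4: √((0.758·111.32)² + (3.954·78.62)²) = √(7120.07891 + 96636.10320) = 322.112 km
S4–S7: √((-1.867·111.32)² + (-3.208·78.62)²) = √(43195.15445 + 63611.37719) = 326.813 km
S1–S5: √((2.730·111.32)² + (-1.556·78.62)²) = √(92357.39809 + 14965.29438) = 327.601 km
S3–S6: √((-3.466·111.32)² + (-1.144·78.62)²) = √(148868.73983 + 8089.43385) = 396.179 km
S4–S6: √((-2.544·111.32)² + (-3.752·78.62)²) = √(80201.15252 + 87014.52192) = 408.920 km
S2–S5: √((2.840·111.32)² + (-4.274·78.62)²) = √(99950.06374 + 112910.70384) = 461.368 km
S5–S7: √((-3.839·111.32)² + (2.302·78.62)²) = √(182634.41571 + 32754.93316) = 464.101 km
S4–S5: √((1.972·111.32)² + (-5.510·78.62)²) = √(48190.36509 + 187658.94769) = 485.643 km
S5–S6: √((-4.516·111.32)² + (1.758·78.62)²) = √(252728.52449 + 19103.09874) = 521.375 km
Closest pair: S6–S7 at 86.654 km.

S6 and S7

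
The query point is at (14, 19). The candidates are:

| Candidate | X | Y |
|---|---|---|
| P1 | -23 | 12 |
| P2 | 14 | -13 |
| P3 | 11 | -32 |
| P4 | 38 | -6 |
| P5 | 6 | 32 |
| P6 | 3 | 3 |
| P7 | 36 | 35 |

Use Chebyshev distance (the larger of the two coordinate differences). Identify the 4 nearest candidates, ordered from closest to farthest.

Distances from (14, 19):
P1: 37
P2: 32
P3: 51
P4: 25
P5: 13
P6: 16
P7: 22
Sorted: P5 (13) < P6 (16) < P7 (22) < P4 (25) < P2 (32) < P1 (37) < …

P5, P6, P7, P4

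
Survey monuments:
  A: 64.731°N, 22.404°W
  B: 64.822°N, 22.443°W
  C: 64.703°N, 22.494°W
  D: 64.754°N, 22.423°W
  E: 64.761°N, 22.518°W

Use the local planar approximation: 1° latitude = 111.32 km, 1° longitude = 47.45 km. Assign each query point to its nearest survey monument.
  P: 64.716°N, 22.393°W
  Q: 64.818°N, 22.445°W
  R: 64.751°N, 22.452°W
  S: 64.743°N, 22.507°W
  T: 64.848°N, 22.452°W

P→A; Q→B; R→D; S→E; T→B

P at 64.716°N, 22.393°W:
  A: √((0.015·111.32)² + (-0.011·47.45)²) = √(2.78823 + 0.27243) = 1.749 km
  B: √((0.106·111.32)² + (-0.050·47.45)²) = √(139.23811 + 5.62876) = 12.036 km
  C: √((-0.013·111.32)² + (-0.101·47.45)²) = √(2.09427 + 22.96758) = 5.006 km
  D: √((0.038·111.32)² + (-0.030·47.45)²) = √(17.89425 + 2.02635) = 4.463 km
  E: √((0.045·111.32)² + (-0.125·47.45)²) = √(25.09409 + 35.17973) = 7.764 km
  → nearest: A (1.749 km)
Q at 64.818°N, 22.445°W:
  A: √((-0.087·111.32)² + (0.041·47.45)²) = √(93.79613 + 3.78478) = 9.878 km
  B: √((0.004·111.32)² + (0.002·47.45)²) = √(0.19827 + 0.00901) = 0.455 km
  C: √((-0.115·111.32)² + (-0.049·47.45)²) = √(163.88608 + 5.40586) = 13.011 km
  D: √((-0.064·111.32)² + (0.022·47.45)²) = √(50.75822 + 1.08973) = 7.201 km
  E: √((-0.057·111.32)² + (-0.073·47.45)²) = √(40.26207 + 11.99826) = 7.229 km
  → nearest: B (0.455 km)
R at 64.751°N, 22.452°W:
  A: √((-0.020·111.32)² + (0.048·47.45)²) = √(4.95686 + 5.18746) = 3.185 km
  B: √((0.071·111.32)² + (0.009·47.45)²) = √(62.46879 + 0.18237) = 7.915 km
  C: √((-0.048·111.32)² + (-0.042·47.45)²) = √(28.55150 + 3.97165) = 5.703 km
  D: √((0.003·111.32)² + (0.029·47.45)²) = √(0.11153 + 1.89351) = 1.416 km
  E: √((0.010·111.32)² + (-0.066·47.45)²) = √(1.23921 + 9.80754) = 3.324 km
  → nearest: D (1.416 km)
S at 64.743°N, 22.507°W:
  A: √((-0.012·111.32)² + (0.103·47.45)²) = √(1.78447 + 23.88619) = 5.067 km
  B: √((0.079·111.32)² + (0.064·47.45)²) = √(77.33936 + 9.22215) = 9.304 km
  C: √((-0.040·111.32)² + (0.013·47.45)²) = √(19.82743 + 0.38050) = 4.495 km
  D: √((0.011·111.32)² + (0.084·47.45)²) = √(1.49945 + 15.88660) = 4.170 km
  E: √((0.018·111.32)² + (-0.011·47.45)²) = √(4.01505 + 0.27243) = 2.071 km
  → nearest: E (2.071 km)
T at 64.848°N, 22.452°W:
  A: √((-0.117·111.32)² + (0.048·47.45)²) = √(169.63604 + 5.18746) = 13.222 km
  B: √((-0.026·111.32)² + (0.009·47.45)²) = √(8.37709 + 0.18237) = 2.926 km
  C: √((-0.145·111.32)² + (-0.042·47.45)²) = √(260.54479 + 3.97165) = 16.264 km
  D: √((-0.094·111.32)² + (0.029·47.45)²) = √(109.49697 + 1.89351) = 10.554 km
  E: √((-0.087·111.32)² + (-0.066·47.45)²) = √(93.79613 + 9.80754) = 10.179 km
  → nearest: B (2.926 km)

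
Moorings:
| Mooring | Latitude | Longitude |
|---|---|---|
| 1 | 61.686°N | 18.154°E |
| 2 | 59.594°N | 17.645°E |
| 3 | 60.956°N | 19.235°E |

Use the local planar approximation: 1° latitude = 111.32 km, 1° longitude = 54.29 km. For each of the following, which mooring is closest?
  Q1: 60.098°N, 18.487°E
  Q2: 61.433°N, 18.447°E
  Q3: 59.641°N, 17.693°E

Q1 at 60.098°N, 18.487°E:
  1: √((1.588·111.32)² + (-0.333·54.29)²) = √(31249.81074 + 326.83469) = 177.698 km
  2: √((-0.504·111.32)² + (-0.842·54.29)²) = √(3147.80244 + 2089.60340) = 72.370 km
  3: √((0.858·111.32)² + (0.748·54.29)²) = √(9122.64912 + 1649.08438) = 103.787 km
  → nearest: 2 (72.370 km)
Q2 at 61.433°N, 18.447°E:
  1: √((0.253·111.32)² + (-0.293·54.29)²) = √(793.20864 + 253.03169) = 32.346 km
  2: √((-1.839·111.32)² + (-0.802·54.29)²) = √(41909.24662 + 1895.78211) = 209.297 km
  3: √((-0.477·111.32)² + (0.788·54.29)²) = √(2819.57177 + 1830.17289) = 68.189 km
  → nearest: 1 (32.346 km)
Q3 at 59.641°N, 17.693°E:
  1: √((2.045·111.32)² + (0.461·54.29)²) = √(51824.24932 + 626.38527) = 229.021 km
  2: √((-0.047·111.32)² + (-0.048·54.29)²) = √(27.37424 + 6.79082) = 5.845 km
  3: √((1.315·111.32)² + (1.542·54.29)²) = √(21428.80244 + 7008.23136) = 168.633 km
  → nearest: 2 (5.845 km)

Q1→2; Q2→1; Q3→2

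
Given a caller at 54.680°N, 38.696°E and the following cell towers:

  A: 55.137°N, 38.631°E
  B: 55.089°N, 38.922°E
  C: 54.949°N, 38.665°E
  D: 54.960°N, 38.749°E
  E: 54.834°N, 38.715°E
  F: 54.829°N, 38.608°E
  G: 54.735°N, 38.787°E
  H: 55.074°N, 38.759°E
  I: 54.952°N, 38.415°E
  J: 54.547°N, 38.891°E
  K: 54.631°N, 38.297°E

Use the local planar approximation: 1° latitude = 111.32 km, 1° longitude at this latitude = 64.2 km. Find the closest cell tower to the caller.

Distances from 54.680°N, 38.696°E:
A: 51.044 km
B: 47.786 km
C: 30.011 km
D: 31.355 km
E: 17.187 km
F: 17.522 km
G: 8.463 km
H: 44.046 km
I: 35.246 km
J: 19.389 km
K: 26.190 km
Minimum: G at 8.463 km.

G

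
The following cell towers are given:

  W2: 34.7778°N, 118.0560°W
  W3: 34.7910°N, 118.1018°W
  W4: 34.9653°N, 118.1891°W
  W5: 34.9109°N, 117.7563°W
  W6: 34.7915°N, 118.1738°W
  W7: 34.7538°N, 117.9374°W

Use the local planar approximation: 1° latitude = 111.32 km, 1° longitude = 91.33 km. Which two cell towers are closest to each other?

W2 and W3

Pairwise distances:
W2–W3: √((0.0132·111.32)² + (-0.0458·91.33)²) = √(2.159207 + 17.496770) = 4.4335 km
W2–W4: √((0.1875·111.32)² + (-0.1331·91.33)²) = √(435.661256 + 147.768895) = 24.1543 km
W2–W5: √((0.1331·111.32)² + (0.2997·91.33)²) = √(219.534362 + 749.204541) = 31.1246 km
W2–W6: √((0.0137·111.32)² + (-0.1178·91.33)²) = √(2.325881 + 115.749066) = 10.8662 km
W2–W7: √((-0.0240·111.32)² + (0.1186·91.33)²) = √(7.137874 + 117.326548) = 11.1564 km
W3–W4: √((0.1743·111.32)² + (-0.0873·91.33)²) = √(376.479358 + 63.570467) = 20.9774 km
W3–W5: √((0.1199·111.32)² + (0.3455·91.33)²) = √(178.149563 + 995.687417) = 34.2613 km
W3–W6: √((0.0005·111.32)² + (-0.0720·91.33)²) = √(0.003098 + 43.240620) = 6.5760 km
W3–W7: √((-0.0372·111.32)² + (0.1644·91.33)²) = √(17.148742 + 225.439775) = 15.5753 km
W4–W5: √((-0.0544·111.32)² + (0.4328·91.33)²) = √(36.672811 + 1562.433059) = 39.9888 km
W4–W6: √((-0.1738·111.32)² + (0.0153·91.33)²) = √(374.322506 + 1.952584) = 19.3978 km
W4–W7: √((-0.2115·111.32)² + (0.2517·91.33)²) = √(554.328412 + 528.437156) = 32.9054 km
W5–W6: √((-0.1194·111.32)² + (-0.4175·91.33)²) = √(176.666843 + 1453.917872) = 40.3805 km
W5–W7: √((-0.1571·111.32)² + (-0.1811·91.33)²) = √(305.843155 + 273.567068) = 24.0709 km
W6–W7: √((-0.0377·111.32)² + (0.2364·91.33)²) = √(17.612828 + 466.145890) = 21.9945 km
Closest pair: W2–W3 at 4.4335 km.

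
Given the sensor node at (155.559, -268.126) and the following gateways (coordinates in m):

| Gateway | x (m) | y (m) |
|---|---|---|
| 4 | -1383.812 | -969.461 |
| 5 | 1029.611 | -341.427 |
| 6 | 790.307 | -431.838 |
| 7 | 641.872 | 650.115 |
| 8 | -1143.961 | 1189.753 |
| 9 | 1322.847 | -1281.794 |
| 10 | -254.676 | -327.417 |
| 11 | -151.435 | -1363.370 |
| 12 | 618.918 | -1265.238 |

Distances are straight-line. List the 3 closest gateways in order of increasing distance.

Distances from (155.559, -268.126):
4: 1691.607 m
5: 877.120 m
6: 655.520 m
7: 1039.070 m
8: 1952.988 m
9: 1545.990 m
10: 414.498 m
11: 1137.455 m
12: 1099.515 m
Sorted: 10 (414.498 m) < 6 (655.520 m) < 5 (877.120 m) < 7 (1039.070 m) < 12 (1099.515 m) < …

10, 6, 5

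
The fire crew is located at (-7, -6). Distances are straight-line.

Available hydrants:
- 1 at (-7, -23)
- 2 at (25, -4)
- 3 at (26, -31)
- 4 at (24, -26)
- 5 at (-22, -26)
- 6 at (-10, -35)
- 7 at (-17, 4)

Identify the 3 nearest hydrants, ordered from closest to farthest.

Distances from (-7, -6):
1: √((0)² + (-17)²) = √(0.000 + 289.000) = 17.0
2: √((32)² + (2)²) = √(1024.000 + 4.000) = 32.1
3: √((33)² + (-25)²) = √(1089.000 + 625.000) = 41.4
4: √((31)² + (-20)²) = √(961.000 + 400.000) = 36.9
5: √((-15)² + (-20)²) = √(225.000 + 400.000) = 25.0
6: √((-3)² + (-29)²) = √(9.000 + 841.000) = 29.2
7: √((-10)² + (10)²) = √(100.000 + 100.000) = 14.1
Sorted: 7 (14.1) < 1 (17.0) < 5 (25.0) < 6 (29.2) < 2 (32.1) < …

7, 1, 5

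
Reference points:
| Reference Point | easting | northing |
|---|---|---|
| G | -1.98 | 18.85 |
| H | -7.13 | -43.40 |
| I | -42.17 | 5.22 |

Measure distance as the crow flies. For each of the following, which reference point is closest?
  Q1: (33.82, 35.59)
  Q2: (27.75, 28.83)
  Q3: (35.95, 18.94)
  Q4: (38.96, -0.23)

Q1→G; Q2→G; Q3→G; Q4→G

Q1 at (33.82, 35.59):
  G: 39.52
  H: 88.97
  I: 81.83
  → nearest: G (39.52)
Q2 at (27.75, 28.83):
  G: 31.36
  H: 80.21
  I: 73.80
  → nearest: G (31.36)
Q3 at (35.95, 18.94):
  G: 37.93
  H: 75.78
  I: 79.32
  → nearest: G (37.93)
Q4 at (38.96, -0.23):
  G: 45.17
  H: 63.15
  I: 81.31
  → nearest: G (45.17)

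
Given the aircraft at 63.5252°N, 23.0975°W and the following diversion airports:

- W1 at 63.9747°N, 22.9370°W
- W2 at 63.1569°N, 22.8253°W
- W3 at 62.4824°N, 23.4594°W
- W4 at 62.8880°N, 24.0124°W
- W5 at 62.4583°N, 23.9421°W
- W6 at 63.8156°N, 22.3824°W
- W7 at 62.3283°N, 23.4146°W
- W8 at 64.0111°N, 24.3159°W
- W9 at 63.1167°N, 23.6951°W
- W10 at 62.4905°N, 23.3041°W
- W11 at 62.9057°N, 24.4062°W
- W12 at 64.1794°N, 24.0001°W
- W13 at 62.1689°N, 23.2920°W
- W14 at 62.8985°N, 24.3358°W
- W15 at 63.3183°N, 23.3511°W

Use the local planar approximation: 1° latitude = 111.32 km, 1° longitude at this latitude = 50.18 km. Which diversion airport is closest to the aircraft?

Distances from 63.5252°N, 23.0975°W:
W1: √((0.4495·111.32)² + (0.1605·50.18)²) = √(2503.835470 + 64.865144) = 50.6824 km
W2: √((-0.3683·111.32)² + (0.2722·50.18)²) = √(1680.930793 + 186.568172) = 43.2146 km
W3: √((-1.0428·111.32)² + (-0.3619·50.18)²) = √(13475.610212 + 329.790757) = 117.4964 km
W4: √((-0.6372·111.32)² + (-0.9149·50.18)²) = √(5031.505243 + 2107.698901) = 84.4938 km
W5: √((-1.0669·111.32)² + (-0.8446·50.18)²) = √(14105.673450 + 1796.236297) = 126.1028 km
W6: √((0.2904·111.32)² + (0.7151·50.18)²) = √(1045.056136 + 1287.641218) = 48.2980 km
W7: √((-1.1969·111.32)² + (-0.3171·50.18)²) = √(17752.606605 + 253.194226) = 134.1857 km
W8: √((0.4859·111.32)² + (-1.2184·50.18)²) = √(2925.770074 + 3738.015472) = 81.6320 km
W9: √((-0.4085·111.32)² + (-0.5976·50.18)²) = √(2067.904685 + 899.254235) = 54.4716 km
W10: √((-1.0347·111.32)² + (-0.2066·50.18)²) = √(13267.078337 + 107.478587) = 115.6484 km
W11: √((-0.6195·111.32)² + (-1.3087·50.18)²) = √(4755.859508 + 4312.623239) = 95.2286 km
W12: √((0.6542·111.32)² + (-0.9026·50.18)²) = √(5303.559859 + 2051.407658) = 85.7611 km
W13: √((-1.3563·111.32)² + (-0.1945·50.18)²) = √(22795.961710 + 95.257795) = 151.2984 km
W14: √((-0.6267·111.32)² + (-1.2383·50.18)²) = √(4867.049741 + 3861.117871) = 93.4247 km
W15: √((-0.2069·111.32)² + (-0.2536·50.18)²) = √(530.477999 + 161.942117) = 26.3139 km
Minimum: W15 at 26.3139 km.

W15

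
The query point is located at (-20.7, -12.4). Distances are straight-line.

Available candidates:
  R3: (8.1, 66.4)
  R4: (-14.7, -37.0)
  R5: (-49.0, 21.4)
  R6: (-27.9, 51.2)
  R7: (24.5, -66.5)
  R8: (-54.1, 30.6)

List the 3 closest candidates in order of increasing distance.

Distances from (-20.7, -12.4):
R3: √((28.8)² + (78.8)²) = √(829.440 + 6209.440) = 83.9
R4: √((6.0)² + (-24.6)²) = √(36.000 + 605.160) = 25.3
R5: √((-28.3)² + (33.8)²) = √(800.890 + 1142.440) = 44.1
R6: √((-7.2)² + (63.6)²) = √(51.840 + 4044.960) = 64.0
R7: √((45.2)² + (-54.1)²) = √(2043.040 + 2926.810) = 70.5
R8: √((-33.4)² + (43.0)²) = √(1115.560 + 1849.000) = 54.4
Sorted: R4 (25.3) < R5 (44.1) < R8 (54.4) < R6 (64.0) < R7 (70.5) < …

R4, R5, R8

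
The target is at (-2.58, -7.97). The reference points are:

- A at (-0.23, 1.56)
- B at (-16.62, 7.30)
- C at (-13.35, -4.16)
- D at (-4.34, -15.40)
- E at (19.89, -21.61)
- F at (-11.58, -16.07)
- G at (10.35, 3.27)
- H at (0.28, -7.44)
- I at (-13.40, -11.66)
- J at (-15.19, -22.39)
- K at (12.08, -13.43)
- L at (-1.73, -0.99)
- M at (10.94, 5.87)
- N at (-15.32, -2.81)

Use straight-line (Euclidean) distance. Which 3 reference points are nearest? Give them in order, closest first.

H, L, D

Distances from (-2.58, -7.97):
A: 9.82
B: 20.74
C: 11.42
D: 7.64
E: 26.29
F: 12.11
G: 17.13
H: 2.91
I: 11.43
J: 19.16
K: 15.64
L: 7.03
M: 19.35
N: 13.75
Sorted: H (2.91) < L (7.03) < D (7.64) < A (9.82) < C (11.42) < …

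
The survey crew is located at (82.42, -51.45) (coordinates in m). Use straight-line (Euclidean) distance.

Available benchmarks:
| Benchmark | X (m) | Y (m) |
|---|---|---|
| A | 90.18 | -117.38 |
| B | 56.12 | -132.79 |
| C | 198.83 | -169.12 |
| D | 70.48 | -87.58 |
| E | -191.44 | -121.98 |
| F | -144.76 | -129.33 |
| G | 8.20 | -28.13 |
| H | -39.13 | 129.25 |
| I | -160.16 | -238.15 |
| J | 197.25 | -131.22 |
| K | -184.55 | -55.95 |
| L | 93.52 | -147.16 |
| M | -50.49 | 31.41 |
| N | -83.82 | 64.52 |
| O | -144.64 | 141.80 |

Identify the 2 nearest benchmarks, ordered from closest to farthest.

Distances from (82.42, -51.45):
A: √((7.76)² + (-65.93)²) = √(60.2176 + 4346.7649) = 66.39 m
B: √((-26.30)² + (-81.34)²) = √(691.6900 + 6616.1956) = 85.49 m
C: √((116.41)² + (-117.67)²) = √(13551.2881 + 13846.2289) = 165.52 m
D: √((-11.94)² + (-36.13)²) = √(142.5636 + 1305.3769) = 38.05 m
E: √((-273.86)² + (-70.53)²) = √(74999.2996 + 4974.4809) = 282.80 m
F: √((-227.18)² + (-77.88)²) = √(51610.7524 + 6065.2944) = 240.16 m
G: √((-74.22)² + (23.32)²) = √(5508.6084 + 543.8224) = 77.80 m
H: √((-121.55)² + (180.70)²) = √(14774.4025 + 32652.4900) = 217.78 m
I: √((-242.58)² + (-186.70)²) = √(58845.0564 + 34856.8900) = 306.11 m
J: √((114.83)² + (-79.77)²) = √(13185.9289 + 6363.2529) = 139.82 m
K: √((-266.97)² + (-4.50)²) = √(71272.9809 + 20.2500) = 267.01 m
L: √((11.10)² + (-95.71)²) = √(123.2100 + 9160.4041) = 96.35 m
M: √((-132.91)² + (82.86)²) = √(17665.0681 + 6865.7796) = 156.62 m
N: √((-166.24)² + (115.97)²) = √(27635.7376 + 13449.0409) = 202.69 m
O: √((-227.06)² + (193.25)²) = √(51556.2436 + 37345.5625) = 298.16 m
Sorted: D (38.05 m) < A (66.39 m) < G (77.80 m) < B (85.49 m) < …

D, A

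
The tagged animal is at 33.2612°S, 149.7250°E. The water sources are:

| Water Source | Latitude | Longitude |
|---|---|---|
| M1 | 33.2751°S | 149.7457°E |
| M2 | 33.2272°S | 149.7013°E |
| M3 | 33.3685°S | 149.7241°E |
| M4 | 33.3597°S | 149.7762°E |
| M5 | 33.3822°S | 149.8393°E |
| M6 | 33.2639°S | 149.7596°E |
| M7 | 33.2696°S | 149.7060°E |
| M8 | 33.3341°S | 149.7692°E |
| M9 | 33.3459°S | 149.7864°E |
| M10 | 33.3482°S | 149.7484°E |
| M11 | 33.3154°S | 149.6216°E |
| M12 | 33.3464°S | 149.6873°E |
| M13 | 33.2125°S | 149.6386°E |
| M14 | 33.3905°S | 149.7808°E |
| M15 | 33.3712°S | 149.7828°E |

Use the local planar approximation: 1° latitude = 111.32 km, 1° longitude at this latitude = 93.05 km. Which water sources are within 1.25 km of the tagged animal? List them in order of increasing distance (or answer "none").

none

Distances from 33.2612°S, 149.7250°E:
M1: 2.4707 km
M2: 4.3805 km
M3: 11.9449 km
M4: 11.9553 km
M5: 17.1624 km
M6: 3.2335 km
M7: 2.0000 km
M8: 9.0979 km
M9: 11.0247 km
M10: 9.9266 km
M11: 11.3567 km
M12: 10.1124 km
M13: 9.6966 km
M14: 15.3015 km
M15: 13.3743 km
Threshold 1.25 km: none within range.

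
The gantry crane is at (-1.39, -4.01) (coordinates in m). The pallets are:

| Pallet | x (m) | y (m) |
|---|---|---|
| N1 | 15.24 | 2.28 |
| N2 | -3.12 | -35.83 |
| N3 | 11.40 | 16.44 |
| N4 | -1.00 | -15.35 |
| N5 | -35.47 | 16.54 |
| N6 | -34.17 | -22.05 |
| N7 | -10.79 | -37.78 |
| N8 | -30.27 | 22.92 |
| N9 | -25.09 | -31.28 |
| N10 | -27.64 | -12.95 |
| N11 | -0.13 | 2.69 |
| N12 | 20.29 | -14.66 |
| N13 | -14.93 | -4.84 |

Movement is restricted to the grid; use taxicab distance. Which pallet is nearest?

Distances from (-1.39, -4.01):
N1: |16.63| + |6.29| = 16.63 + 6.29 = 22.92 m
N2: |-1.73| + |-31.82| = 1.73 + 31.82 = 33.55 m
N3: |12.79| + |20.45| = 12.79 + 20.45 = 33.24 m
N4: |0.39| + |-11.34| = 0.39 + 11.34 = 11.73 m
N5: |-34.08| + |20.55| = 34.08 + 20.55 = 54.63 m
N6: |-32.78| + |-18.04| = 32.78 + 18.04 = 50.82 m
N7: |-9.40| + |-33.77| = 9.40 + 33.77 = 43.17 m
N8: |-28.88| + |26.93| = 28.88 + 26.93 = 55.81 m
N9: |-23.70| + |-27.27| = 23.70 + 27.27 = 50.97 m
N10: |-26.25| + |-8.94| = 26.25 + 8.94 = 35.19 m
N11: |1.26| + |6.70| = 1.26 + 6.70 = 7.96 m
N12: |21.68| + |-10.65| = 21.68 + 10.65 = 32.33 m
N13: |-13.54| + |-0.83| = 13.54 + 0.83 = 14.37 m
Minimum: N11 at 7.96 m.

N11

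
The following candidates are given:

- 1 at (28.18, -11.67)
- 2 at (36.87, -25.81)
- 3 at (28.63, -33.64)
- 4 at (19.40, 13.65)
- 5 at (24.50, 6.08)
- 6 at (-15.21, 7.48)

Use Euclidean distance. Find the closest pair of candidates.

4 and 5

Pairwise distances:
4–5: 9.13
2–3: 11.37
1–2: 16.60
1–5: 18.13
1–3: 21.97
1–4: 26.80
2–5: 34.21
4–6: 35.16
5–6: 39.73
3–5: 39.93
2–4: 43.15
1–6: 47.43
3–4: 48.18
3–6: 60.11
2–6: 61.81
Closest pair: 4–5 at 9.13.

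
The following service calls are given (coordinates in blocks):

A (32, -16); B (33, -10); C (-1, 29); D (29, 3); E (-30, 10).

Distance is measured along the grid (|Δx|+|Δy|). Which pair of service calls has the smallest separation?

Pairwise distances:
A–B: 7 blocks
B–D: 17 blocks
A–D: 22 blocks
C–E: 48 blocks
C–D: 56 blocks
D–E: 66 blocks
B–C: 73 blocks
A–C: 78 blocks
B–E: 83 blocks
A–E: 88 blocks
Closest pair: A–B at 7 blocks.

A and B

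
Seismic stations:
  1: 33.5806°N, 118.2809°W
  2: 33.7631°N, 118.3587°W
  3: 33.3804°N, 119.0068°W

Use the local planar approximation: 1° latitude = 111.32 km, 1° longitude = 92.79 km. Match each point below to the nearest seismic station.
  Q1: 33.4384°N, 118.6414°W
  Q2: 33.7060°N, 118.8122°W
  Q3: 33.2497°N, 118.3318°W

Q1→3; Q2→3; Q3→1

Q1 at 33.4384°N, 118.6414°W:
  1: √((0.1422·111.32)² + (0.3605·92.79)²) = √(250.579529 + 1118.955686) = 37.0072 km
  2: √((0.3247·111.32)² + (0.2827·92.79)²) = √(1306.504689 + 688.103816) = 44.6610 km
  3: √((-0.0580·111.32)² + (-0.3654·92.79)²) = √(41.687167 + 1149.580625) = 34.5147 km
  → nearest: 3 (34.5147 km)
Q2 at 33.7060°N, 118.8122°W:
  1: √((-0.1254·111.32)² + (0.5313·92.79)²) = √(194.868422 + 2430.423643) = 51.2376 km
  2: √((0.0571·111.32)² + (0.4535·92.79)²) = √(40.403465 + 1770.748702) = 42.5576 km
  3: √((-0.3256·111.32)² + (-0.1946·92.79)²) = √(1313.757438 + 326.052865) = 40.4946 km
  → nearest: 3 (40.4946 km)
Q3 at 33.2497°N, 118.3318°W:
  1: √((0.3309·111.32)² + (0.0509·92.79)²) = √(1356.875278 + 22.306833) = 37.1373 km
  2: √((0.5134·111.32)² + (-0.0269·92.79)²) = √(3266.315441 + 6.230271) = 57.2062 km
  3: √((0.1307·111.32)² + (-0.6750·92.79)²) = √(211.688649 + 3922.924006) = 64.3010 km
  → nearest: 1 (37.1373 km)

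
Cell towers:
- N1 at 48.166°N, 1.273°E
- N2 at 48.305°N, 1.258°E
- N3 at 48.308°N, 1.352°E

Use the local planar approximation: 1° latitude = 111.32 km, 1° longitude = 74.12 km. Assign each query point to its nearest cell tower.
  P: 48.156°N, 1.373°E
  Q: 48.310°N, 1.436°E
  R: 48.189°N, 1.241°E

P→N1; Q→N3; R→N1

P at 48.156°N, 1.373°E:
  N1: √((0.010·111.32)² + (-0.100·74.12)²) = √(1.23921 + 54.93774) = 7.495 km
  N2: √((0.149·111.32)² + (-0.115·74.12)²) = √(275.11795 + 72.65517) = 18.649 km
  N3: √((0.152·111.32)² + (-0.021·74.12)²) = √(286.30806 + 2.42275) = 16.992 km
  → nearest: N1 (7.495 km)
Q at 48.310°N, 1.436°E:
  N1: √((-0.144·111.32)² + (-0.163·74.12)²) = √(256.96346 + 145.96409) = 20.073 km
  N2: √((-0.005·111.32)² + (-0.178·74.12)²) = √(0.30980 + 174.06475) = 13.205 km
  N3: √((-0.002·111.32)² + (-0.084·74.12)²) = √(0.04957 + 38.76407) = 6.230 km
  → nearest: N3 (6.230 km)
R at 48.189°N, 1.241°E:
  N1: √((-0.023·111.32)² + (0.032·74.12)²) = √(6.55544 + 5.62562) = 3.490 km
  N2: √((0.116·111.32)² + (0.017·74.12)²) = √(166.74867 + 1.58770) = 12.974 km
  N3: √((0.119·111.32)² + (0.111·74.12)²) = √(175.48513 + 67.68879) = 15.594 km
  → nearest: N1 (3.490 km)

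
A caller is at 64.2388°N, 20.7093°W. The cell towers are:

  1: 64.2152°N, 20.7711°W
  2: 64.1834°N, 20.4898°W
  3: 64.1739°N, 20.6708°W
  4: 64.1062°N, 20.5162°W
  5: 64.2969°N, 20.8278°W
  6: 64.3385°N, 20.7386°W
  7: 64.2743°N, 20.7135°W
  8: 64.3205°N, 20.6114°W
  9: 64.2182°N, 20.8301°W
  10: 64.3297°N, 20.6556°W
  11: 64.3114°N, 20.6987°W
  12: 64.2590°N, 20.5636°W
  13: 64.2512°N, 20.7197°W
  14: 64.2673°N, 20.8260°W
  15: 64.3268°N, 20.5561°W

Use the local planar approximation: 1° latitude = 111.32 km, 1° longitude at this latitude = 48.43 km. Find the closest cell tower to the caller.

13

Distances from 64.2388°N, 20.7093°W:
1: √((-0.0236·111.32)² + (-0.0618·48.43)²) = √(6.901928 + 8.957893) = 3.9824 km
2: √((-0.0554·111.32)² + (0.2195·48.43)²) = √(38.033468 + 113.005085) = 12.2898 km
3: √((-0.0649·111.32)² + (0.0385·48.43)²) = √(52.195828 + 3.476565) = 7.4614 km
4: √((-0.1326·111.32)² + (0.1931·48.43)²) = √(217.888066 + 87.456780) = 17.4741 km
5: √((0.0581·111.32)² + (-0.1185·48.43)²) = √(41.831040 + 32.935604) = 8.6468 km
6: √((0.0997·111.32)² + (-0.0293·48.43)²) = √(123.179011 + 2.013558) = 11.1889 km
7: √((0.0355·111.32)² + (-0.0042·48.43)²) = √(15.617197 + 0.041374) = 3.9571 km
8: √((0.0817·111.32)² + (0.0979·48.43)²) = √(82.716187 + 22.479897) = 10.2565 km
9: √((-0.0206·111.32)² + (-0.1208·48.43)²) = √(5.258730 + 34.226525) = 6.2837 km
10: √((0.0909·111.32)² + (0.0537·48.43)²) = √(102.393918 + 6.763594) = 10.4478 km
11: √((0.0726·111.32)² + (0.0106·48.43)²) = √(65.316008 + 0.263536) = 8.0981 km
12: √((0.0202·111.32)² + (0.1457·48.43)²) = √(5.056490 + 49.790678) = 7.4059 km
13: √((0.0124·111.32)² + (-0.0104·48.43)²) = √(1.905416 + 0.253685) = 1.4694 km
14: √((0.0285·111.32)² + (-0.1167·48.43)²) = √(10.065518 + 31.942628) = 6.4814 km
15: √((0.0880·111.32)² + (0.1532·48.43)²) = √(95.964751 + 55.048624) = 12.2887 km
Minimum: 13 at 1.4694 km.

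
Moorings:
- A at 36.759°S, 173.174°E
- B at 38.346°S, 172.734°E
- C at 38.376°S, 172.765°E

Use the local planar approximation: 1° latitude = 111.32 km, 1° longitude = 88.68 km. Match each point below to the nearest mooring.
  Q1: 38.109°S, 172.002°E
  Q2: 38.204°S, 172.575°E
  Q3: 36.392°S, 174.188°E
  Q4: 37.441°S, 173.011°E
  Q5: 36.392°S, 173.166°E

Q1 at 38.109°S, 172.002°E:
  A: 182.720 km
  B: 70.070 km
  C: 73.903 km
  → nearest: B (70.070 km)
Q2 at 38.204°S, 172.575°E:
  A: 169.401 km
  B: 21.182 km
  C: 25.505 km
  → nearest: B (21.182 km)
Q3 at 36.392°S, 174.188°E:
  A: 98.767 km
  B: 252.864 km
  C: 254.368 km
  → nearest: A (98.767 km)
Q4 at 37.441°S, 173.011°E:
  A: 77.284 km
  B: 103.696 km
  C: 106.346 km
  → nearest: A (77.284 km)
Q5 at 36.392°S, 173.166°E:
  A: 40.861 km
  B: 220.867 km
  C: 223.703 km
  → nearest: A (40.861 km)

Q1→B; Q2→B; Q3→A; Q4→A; Q5→A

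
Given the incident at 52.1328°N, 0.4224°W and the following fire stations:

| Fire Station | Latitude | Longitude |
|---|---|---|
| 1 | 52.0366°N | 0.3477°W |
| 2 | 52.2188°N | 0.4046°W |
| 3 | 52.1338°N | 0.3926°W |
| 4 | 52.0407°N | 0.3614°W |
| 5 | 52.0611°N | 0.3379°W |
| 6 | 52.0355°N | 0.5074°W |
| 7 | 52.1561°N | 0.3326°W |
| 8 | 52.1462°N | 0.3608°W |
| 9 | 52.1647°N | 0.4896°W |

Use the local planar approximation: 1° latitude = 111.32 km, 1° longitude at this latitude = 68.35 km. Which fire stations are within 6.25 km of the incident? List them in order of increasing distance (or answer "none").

Distances from 52.1328°N, 0.4224°W:
1: √((-0.0962·111.32)² + (0.0747·68.35)²) = √(114.682338 + 26.068632) = 11.8639 km
2: √((0.0860·111.32)² + (0.0178·68.35)²) = √(91.652285 + 1.480189) = 9.6505 km
3: √((0.0010·111.32)² + (0.0298·68.35)²) = √(0.012392 + 4.148676) = 2.0399 km
4: √((-0.0921·111.32)² + (0.0610·68.35)²) = √(105.115233 + 17.383479) = 11.0679 km
5: √((-0.0717·111.32)² + (0.0845·68.35)²) = √(63.706641 + 33.357267) = 9.8521 km
6: √((-0.0973·111.32)² + (-0.0850·68.35)²) = √(117.320006 + 33.753195) = 12.2912 km
7: √((0.0233·111.32)² + (0.0898·68.35)²) = √(6.727570 + 37.672957) = 6.6634 km
8: √((0.0134·111.32)² + (0.0616·68.35)²) = √(2.225133 + 17.727131) = 4.4668 km
9: √((0.0319·111.32)² + (-0.0672·68.35)²) = √(12.610368 + 21.096751) = 5.8058 km
Threshold 6.25 km: 3 (2.0399 km), 8 (4.4668 km), 9 (5.8058 km) are within range.

3, 8, 9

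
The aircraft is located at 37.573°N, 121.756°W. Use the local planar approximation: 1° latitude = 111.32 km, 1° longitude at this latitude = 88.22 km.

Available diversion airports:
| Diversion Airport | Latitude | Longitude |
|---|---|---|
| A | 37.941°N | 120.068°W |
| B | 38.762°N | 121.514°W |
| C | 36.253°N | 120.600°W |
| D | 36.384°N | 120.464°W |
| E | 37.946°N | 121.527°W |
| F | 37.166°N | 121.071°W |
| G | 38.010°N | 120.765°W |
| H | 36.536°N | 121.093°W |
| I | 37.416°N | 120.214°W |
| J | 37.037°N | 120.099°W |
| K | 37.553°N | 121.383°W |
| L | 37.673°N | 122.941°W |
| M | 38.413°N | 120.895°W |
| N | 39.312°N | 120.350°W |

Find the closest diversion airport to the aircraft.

Distances from 37.573°N, 121.756°W:
A: 154.447 km
B: 134.070 km
C: 178.864 km
D: 174.673 km
E: 46.176 km
F: 75.529 km
G: 100.049 km
H: 129.411 km
I: 137.153 km
J: 157.889 km
K: 32.981 km
L: 105.132 km
M: 120.472 km
N: 229.914 km
Minimum: K at 32.981 km.

K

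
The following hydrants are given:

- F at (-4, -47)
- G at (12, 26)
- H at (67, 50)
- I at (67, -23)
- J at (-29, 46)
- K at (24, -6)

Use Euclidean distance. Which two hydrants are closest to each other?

Pairwise distances:
G–K: √((12)² + (-32)²) = √(144.000 + 1024.000) = 34.2
G–J: √((-41)² + (20)²) = √(1681.000 + 400.000) = 45.6
I–K: √((-43)² + (17)²) = √(1849.000 + 289.000) = 46.2
F–K: √((28)² + (41)²) = √(784.000 + 1681.000) = 49.6
G–H: √((55)² + (24)²) = √(3025.000 + 576.000) = 60.0
H–K: √((-43)² + (-56)²) = √(1849.000 + 3136.000) = 70.6
H–I: √((0)² + (-73)²) = √(0.000 + 5329.000) = 73.0
G–I: √((55)² + (-49)²) = √(3025.000 + 2401.000) = 73.7
J–K: √((53)² + (-52)²) = √(2809.000 + 2704.000) = 74.2
F–G: √((16)² + (73)²) = √(256.000 + 5329.000) = 74.7
F–I: √((71)² + (24)²) = √(5041.000 + 576.000) = 74.9
H–J: √((-96)² + (-4)²) = √(9216.000 + 16.000) = 96.1
F–J: √((-25)² + (93)²) = √(625.000 + 8649.000) = 96.3
I–J: √((-96)² + (69)²) = √(9216.000 + 4761.000) = 118.2
F–H: √((71)² + (97)²) = √(5041.000 + 9409.000) = 120.2
Closest pair: G–K at 34.2.

G and K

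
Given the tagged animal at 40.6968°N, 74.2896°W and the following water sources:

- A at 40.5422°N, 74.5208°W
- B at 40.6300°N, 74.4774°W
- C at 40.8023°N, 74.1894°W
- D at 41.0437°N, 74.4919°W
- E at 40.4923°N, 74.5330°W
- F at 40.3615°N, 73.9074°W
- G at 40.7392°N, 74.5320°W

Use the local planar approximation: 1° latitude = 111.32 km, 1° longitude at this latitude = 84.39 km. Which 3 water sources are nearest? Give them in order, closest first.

Distances from 40.6968°N, 74.2896°W:
A: 26.0166 km
B: 17.5063 km
C: 14.4717 km
D: 42.2223 km
E: 30.6620 km
F: 49.3306 km
G: 20.9936 km
Sorted: C (14.4717 km) < B (17.5063 km) < G (20.9936 km) < A (26.0166 km) < E (30.6620 km) < …

C, B, G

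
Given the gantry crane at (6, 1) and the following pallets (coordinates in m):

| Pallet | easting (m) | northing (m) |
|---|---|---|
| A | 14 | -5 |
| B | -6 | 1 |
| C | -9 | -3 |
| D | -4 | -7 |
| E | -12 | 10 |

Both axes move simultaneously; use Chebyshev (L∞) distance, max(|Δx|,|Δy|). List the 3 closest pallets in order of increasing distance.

A, D, B

Distances from (6, 1):
A: 8 m
B: 12 m
C: 15 m
D: 10 m
E: 18 m
Sorted: A (8 m) < D (10 m) < B (12 m) < C (15 m) < E (18 m)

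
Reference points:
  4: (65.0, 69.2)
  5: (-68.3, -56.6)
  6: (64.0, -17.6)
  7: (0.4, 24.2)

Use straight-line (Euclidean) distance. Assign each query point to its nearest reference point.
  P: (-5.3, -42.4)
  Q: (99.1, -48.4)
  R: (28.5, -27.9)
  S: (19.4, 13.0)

P at (-5.3, -42.4):
  4: 131.9
  5: 64.6
  6: 73.6
  7: 66.8
  → nearest: 5 (64.6)
Q at (99.1, -48.4):
  4: 122.4
  5: 167.6
  6: 46.7
  7: 122.5
  → nearest: 6 (46.7)
R at (28.5, -27.9):
  4: 103.7
  5: 101.0
  6: 37.0
  7: 59.2
  → nearest: 6 (37.0)
S at (19.4, 13.0):
  4: 72.4
  5: 112.0
  6: 54.1
  7: 22.1
  → nearest: 7 (22.1)

P→5; Q→6; R→6; S→7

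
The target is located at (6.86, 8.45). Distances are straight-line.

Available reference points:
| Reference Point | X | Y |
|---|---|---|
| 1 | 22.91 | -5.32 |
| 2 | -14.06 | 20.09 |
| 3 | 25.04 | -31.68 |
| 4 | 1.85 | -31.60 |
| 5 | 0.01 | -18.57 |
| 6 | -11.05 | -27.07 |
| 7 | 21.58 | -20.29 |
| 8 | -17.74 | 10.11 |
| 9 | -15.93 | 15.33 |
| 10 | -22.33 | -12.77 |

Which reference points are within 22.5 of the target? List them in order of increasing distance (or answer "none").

1

Distances from (6.86, 8.45):
1: √((16.05)² + (-13.77)²) = √(257.6025 + 189.6129) = 21.15
2: √((-20.92)² + (11.64)²) = √(437.6464 + 135.4896) = 23.94
3: √((18.18)² + (-40.13)²) = √(330.5124 + 1610.4169) = 44.06
4: √((-5.01)² + (-40.05)²) = √(25.1001 + 1604.0025) = 40.36
5: √((-6.85)² + (-27.02)²) = √(46.9225 + 730.0804) = 27.87
6: √((-17.91)² + (-35.52)²) = √(320.7681 + 1261.6704) = 39.78
7: √((14.72)² + (-28.74)²) = √(216.6784 + 825.9876) = 32.29
8: √((-24.60)² + (1.66)²) = √(605.1600 + 2.7556) = 24.66
9: √((-22.79)² + (6.88)²) = √(519.3841 + 47.3344) = 23.81
10: √((-29.19)² + (-21.22)²) = √(852.0561 + 450.2884) = 36.09
Threshold 22.5: 1 (21.15) is within range.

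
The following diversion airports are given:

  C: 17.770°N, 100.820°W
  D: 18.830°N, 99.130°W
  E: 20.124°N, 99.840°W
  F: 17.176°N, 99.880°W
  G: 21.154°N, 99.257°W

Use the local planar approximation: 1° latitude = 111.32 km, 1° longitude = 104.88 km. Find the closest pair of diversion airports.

Pairwise distances:
C–D: 212.933 km
C–E: 281.484 km
C–F: 118.709 km
C–G: 410.829 km
D–E: 162.157 km
D–F: 200.222 km
D–G: 259.050 km
E–F: 328.198 km
E–G: 129.944 km
F–G: 447.626 km
Closest pair: C–F at 118.709 km.

C and F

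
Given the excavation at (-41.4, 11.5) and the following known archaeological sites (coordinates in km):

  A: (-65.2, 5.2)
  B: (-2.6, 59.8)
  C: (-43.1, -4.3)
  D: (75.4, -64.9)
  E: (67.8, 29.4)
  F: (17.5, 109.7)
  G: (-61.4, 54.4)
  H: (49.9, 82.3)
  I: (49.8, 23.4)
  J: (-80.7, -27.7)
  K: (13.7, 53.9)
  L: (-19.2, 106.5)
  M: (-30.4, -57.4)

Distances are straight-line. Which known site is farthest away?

Distances from (-41.4, 11.5):
A: 24.6 km
B: 62.0 km
C: 15.9 km
D: 139.6 km
E: 110.7 km
F: 114.5 km
G: 47.3 km
H: 115.5 km
I: 92.0 km
J: 55.5 km
K: 69.5 km
L: 97.6 km
M: 69.8 km
Maximum: D at 139.6 km.

D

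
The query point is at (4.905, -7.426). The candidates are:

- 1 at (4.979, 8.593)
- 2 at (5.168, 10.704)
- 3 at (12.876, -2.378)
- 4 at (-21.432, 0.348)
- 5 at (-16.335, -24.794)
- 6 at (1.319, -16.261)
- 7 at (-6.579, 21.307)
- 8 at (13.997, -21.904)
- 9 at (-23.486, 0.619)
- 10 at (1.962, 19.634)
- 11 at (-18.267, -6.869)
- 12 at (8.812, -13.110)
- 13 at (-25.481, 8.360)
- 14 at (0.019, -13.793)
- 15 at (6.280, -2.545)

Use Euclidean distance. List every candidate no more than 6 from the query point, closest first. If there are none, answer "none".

15

Distances from (4.905, -7.426):
1: 16.019
2: 18.132
3: 9.435
4: 27.460
5: 27.437
6: 9.535
7: 30.943
8: 17.096
9: 29.509
10: 27.220
11: 23.179
12: 6.897
13: 34.242
14: 8.026
15: 5.071
Threshold 6: 15 (5.071) is within range.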